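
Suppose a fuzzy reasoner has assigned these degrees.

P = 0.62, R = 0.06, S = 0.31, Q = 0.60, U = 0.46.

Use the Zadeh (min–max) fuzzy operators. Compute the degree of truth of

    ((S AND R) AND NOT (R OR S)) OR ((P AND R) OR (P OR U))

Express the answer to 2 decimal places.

S AND R = min(a, b) on (0.31, 0.06) = 0.06
R OR S = max(a, b) on (0.06, 0.31) = 0.31
NOT (R OR S) = 1 − 0.31 = 0.69
(S AND R) AND NOT (R OR S) = min(a, b) on (0.06, 0.69) = 0.06
P AND R = min(a, b) on (0.62, 0.06) = 0.06
P OR U = max(a, b) on (0.62, 0.46) = 0.62
(P AND R) OR (P OR U) = max(a, b) on (0.06, 0.62) = 0.62
((S AND R) AND NOT (R OR S)) OR ((P AND R) OR (P OR U)) = max(a, b) on (0.06, 0.62) = 0.62

0.62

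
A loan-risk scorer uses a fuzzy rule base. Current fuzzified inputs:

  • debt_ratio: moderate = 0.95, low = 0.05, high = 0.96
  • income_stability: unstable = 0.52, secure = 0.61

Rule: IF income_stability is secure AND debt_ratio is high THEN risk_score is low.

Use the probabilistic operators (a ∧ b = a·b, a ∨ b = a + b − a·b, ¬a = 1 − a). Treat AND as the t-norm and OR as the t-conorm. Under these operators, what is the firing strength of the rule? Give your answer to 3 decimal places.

firing strength: secure=0.61, high=0.96; AND[a·b] → w = 0.5856

0.586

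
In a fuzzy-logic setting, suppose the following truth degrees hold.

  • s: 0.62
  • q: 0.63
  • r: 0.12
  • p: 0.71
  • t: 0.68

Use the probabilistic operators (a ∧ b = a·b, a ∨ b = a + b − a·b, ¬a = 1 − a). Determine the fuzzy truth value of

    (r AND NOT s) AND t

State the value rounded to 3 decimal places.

NOT s = 1 − 0.6200 = 0.3800
r AND NOT s = a·b on (0.1200, 0.3800) = 0.0456
(r AND NOT s) AND t = a·b on (0.0456, 0.6800) = 0.0310

0.031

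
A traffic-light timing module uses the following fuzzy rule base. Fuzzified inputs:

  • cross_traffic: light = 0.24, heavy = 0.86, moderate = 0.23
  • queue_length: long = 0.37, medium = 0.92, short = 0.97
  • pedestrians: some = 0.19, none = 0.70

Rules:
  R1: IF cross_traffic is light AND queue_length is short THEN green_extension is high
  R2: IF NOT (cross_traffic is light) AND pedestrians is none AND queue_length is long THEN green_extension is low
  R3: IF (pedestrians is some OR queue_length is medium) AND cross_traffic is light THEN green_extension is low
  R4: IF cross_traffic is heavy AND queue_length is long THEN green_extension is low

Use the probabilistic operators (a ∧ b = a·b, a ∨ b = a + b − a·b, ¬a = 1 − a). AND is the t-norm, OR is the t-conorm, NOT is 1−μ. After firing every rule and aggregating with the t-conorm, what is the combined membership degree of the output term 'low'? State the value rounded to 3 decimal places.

R1: light=0.24, short=0.97; AND[a·b] → w = 0.2328
R2: ¬light=1−0.24=0.76, none=0.70, long=0.37; AND[a·b] → w = 0.1968
R3: (some=0.19 OR medium=0.92) = 0.9352; AND[a·b] with light=0.24 → w = 0.2244
R4: heavy=0.86, long=0.37; AND[a·b] → w = 0.3182
Rules with consequent 'low': {R2, R3, R4} → strengths 0.1968, 0.2244, 0.3182
Aggregate via t-conorm [a + b − a·b]: 0.5753

0.575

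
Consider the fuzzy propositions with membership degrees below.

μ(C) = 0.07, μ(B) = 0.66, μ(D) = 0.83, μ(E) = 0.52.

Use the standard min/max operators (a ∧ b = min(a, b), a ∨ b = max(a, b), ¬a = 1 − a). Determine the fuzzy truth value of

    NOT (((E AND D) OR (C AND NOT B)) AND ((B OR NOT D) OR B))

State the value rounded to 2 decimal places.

E AND D = min(a, b) on (0.52, 0.83) = 0.52
NOT B = 1 − 0.66 = 0.34
C AND NOT B = min(a, b) on (0.07, 0.34) = 0.07
(E AND D) OR (C AND NOT B) = max(a, b) on (0.52, 0.07) = 0.52
NOT D = 1 − 0.83 = 0.17
B OR NOT D = max(a, b) on (0.66, 0.17) = 0.66
(B OR NOT D) OR B = max(a, b) on (0.66, 0.66) = 0.66
((E AND D) OR (C AND NOT B)) AND ((B OR NOT D) OR B) = min(a, b) on (0.52, 0.66) = 0.52
NOT (((E AND D) OR (C AND NOT B)) AND ((B OR NOT D) OR B)) = 1 − 0.52 = 0.48

0.48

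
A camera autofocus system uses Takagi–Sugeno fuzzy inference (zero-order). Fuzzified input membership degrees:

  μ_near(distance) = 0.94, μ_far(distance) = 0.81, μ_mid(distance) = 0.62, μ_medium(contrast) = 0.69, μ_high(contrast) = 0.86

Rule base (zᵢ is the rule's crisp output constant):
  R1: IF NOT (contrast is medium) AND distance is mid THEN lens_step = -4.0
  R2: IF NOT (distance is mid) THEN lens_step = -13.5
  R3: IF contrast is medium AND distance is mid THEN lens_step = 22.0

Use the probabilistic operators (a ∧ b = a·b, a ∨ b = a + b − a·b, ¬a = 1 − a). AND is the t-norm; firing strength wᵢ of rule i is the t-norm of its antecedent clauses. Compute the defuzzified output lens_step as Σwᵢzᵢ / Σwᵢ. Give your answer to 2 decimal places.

3.51

R1 (z=-4.0): ¬medium=1−0.69=0.31, mid=0.62; AND[a·b] → w = 0.1922
R2 (z=-13.5): ¬mid=1−0.62=0.38 → w = 0.3800
R3 (z=22.0): medium=0.69, mid=0.62; AND[a·b] → w = 0.4278
Weighted average = (0.1922·-4.0 + 0.3800·-13.5 + 0.4278·22.0) / (0.1922 + 0.3800 + 0.4278)
  = 3.5128 / 1.0000 = 3.51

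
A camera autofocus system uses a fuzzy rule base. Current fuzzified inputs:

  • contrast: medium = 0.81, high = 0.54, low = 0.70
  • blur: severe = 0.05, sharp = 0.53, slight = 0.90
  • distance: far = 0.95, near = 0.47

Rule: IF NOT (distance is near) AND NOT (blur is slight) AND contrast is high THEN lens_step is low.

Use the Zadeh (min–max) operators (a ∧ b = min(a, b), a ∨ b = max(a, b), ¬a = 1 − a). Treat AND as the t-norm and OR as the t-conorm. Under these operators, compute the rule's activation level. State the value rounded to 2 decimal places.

0.10

firing strength: ¬near=1−0.47=0.53, ¬slight=1−0.90=0.10, high=0.54; AND[min(a, b)] → w = 0.10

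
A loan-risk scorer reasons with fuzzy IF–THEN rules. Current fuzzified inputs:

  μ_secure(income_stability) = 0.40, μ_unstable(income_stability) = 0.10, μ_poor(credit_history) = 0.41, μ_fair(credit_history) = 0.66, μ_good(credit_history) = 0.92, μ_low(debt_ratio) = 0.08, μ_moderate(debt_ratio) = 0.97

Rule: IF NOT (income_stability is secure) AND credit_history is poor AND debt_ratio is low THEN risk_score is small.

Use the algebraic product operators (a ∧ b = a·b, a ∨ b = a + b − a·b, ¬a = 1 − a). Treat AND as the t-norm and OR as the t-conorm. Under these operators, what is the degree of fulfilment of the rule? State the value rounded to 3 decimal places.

0.020

firing strength: ¬secure=1−0.40=0.60, poor=0.41, low=0.08; AND[a·b] → w = 0.0197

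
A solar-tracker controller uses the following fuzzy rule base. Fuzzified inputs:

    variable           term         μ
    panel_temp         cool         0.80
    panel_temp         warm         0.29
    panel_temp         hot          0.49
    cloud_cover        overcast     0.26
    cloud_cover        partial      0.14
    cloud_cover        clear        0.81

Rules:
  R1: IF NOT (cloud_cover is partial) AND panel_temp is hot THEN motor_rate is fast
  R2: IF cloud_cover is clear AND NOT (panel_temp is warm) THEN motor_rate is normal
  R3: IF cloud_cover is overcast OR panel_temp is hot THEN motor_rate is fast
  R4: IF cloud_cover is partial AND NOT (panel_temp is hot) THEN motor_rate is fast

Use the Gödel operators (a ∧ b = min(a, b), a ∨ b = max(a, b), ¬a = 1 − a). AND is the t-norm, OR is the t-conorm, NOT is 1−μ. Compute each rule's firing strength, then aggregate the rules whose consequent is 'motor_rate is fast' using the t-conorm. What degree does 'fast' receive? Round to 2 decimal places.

R1: ¬partial=1−0.14=0.86, hot=0.49; AND[min(a, b)] → w = 0.49
R2: clear=0.81, ¬warm=1−0.29=0.71; AND[min(a, b)] → w = 0.71
R3: overcast=0.26, hot=0.49; OR[max(a, b)] → w = 0.49
R4: partial=0.14, ¬hot=1−0.49=0.51; AND[min(a, b)] → w = 0.14
Rules with consequent 'fast': {R1, R3, R4} → strengths 0.49, 0.49, 0.14
Aggregate via t-conorm [max(a, b)]: 0.49

0.49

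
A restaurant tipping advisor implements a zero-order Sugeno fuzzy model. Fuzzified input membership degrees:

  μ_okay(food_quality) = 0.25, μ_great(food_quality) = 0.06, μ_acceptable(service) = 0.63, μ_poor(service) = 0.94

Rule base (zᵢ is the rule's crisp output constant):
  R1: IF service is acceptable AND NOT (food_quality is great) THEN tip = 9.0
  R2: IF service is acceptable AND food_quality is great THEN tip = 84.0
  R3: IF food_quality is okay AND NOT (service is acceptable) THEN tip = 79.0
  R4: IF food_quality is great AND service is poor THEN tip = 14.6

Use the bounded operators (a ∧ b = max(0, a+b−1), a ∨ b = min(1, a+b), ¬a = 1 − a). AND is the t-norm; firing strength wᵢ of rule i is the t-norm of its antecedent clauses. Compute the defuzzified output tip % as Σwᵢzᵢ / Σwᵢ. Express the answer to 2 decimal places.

9.00

R1 (z=9.0): acceptable=0.63, ¬great=1−0.06=0.94; AND[max(0, a+b−1)] → w = 0.57
R2 (z=84.0): acceptable=0.63, great=0.06; AND[max(0, a+b−1)] → w = 0.00
R3 (z=79.0): okay=0.25, ¬acceptable=1−0.63=0.37; AND[max(0, a+b−1)] → w = 0.00
R4 (z=14.6): great=0.06, poor=0.94; AND[max(0, a+b−1)] → w = 0.00
Weighted average = (0.57·9.0 + 0.00·84.0 + 0.00·79.0 + 0.00·14.6) / (0.57 + 0.00 + 0.00 + 0.00)
  = 5.1300 / 0.5700 = 9.00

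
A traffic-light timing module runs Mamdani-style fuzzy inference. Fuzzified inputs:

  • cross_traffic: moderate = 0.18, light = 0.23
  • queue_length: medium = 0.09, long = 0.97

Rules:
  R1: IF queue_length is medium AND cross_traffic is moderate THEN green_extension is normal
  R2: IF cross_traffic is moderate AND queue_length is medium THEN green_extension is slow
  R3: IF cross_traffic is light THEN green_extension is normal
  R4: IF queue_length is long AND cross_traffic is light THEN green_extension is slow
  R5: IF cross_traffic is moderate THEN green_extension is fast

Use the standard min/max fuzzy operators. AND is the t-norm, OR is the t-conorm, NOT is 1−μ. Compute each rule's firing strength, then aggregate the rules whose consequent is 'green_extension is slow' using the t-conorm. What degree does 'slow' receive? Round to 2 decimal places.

R1: medium=0.09, moderate=0.18; AND[min(a, b)] → w = 0.09
R2: moderate=0.18, medium=0.09; AND[min(a, b)] → w = 0.09
R3: light=0.23 → w = 0.23
R4: long=0.97, light=0.23; AND[min(a, b)] → w = 0.23
R5: moderate=0.18 → w = 0.18
Rules with consequent 'slow': {R2, R4} → strengths 0.09, 0.23
Aggregate via t-conorm [max(a, b)]: 0.23

0.23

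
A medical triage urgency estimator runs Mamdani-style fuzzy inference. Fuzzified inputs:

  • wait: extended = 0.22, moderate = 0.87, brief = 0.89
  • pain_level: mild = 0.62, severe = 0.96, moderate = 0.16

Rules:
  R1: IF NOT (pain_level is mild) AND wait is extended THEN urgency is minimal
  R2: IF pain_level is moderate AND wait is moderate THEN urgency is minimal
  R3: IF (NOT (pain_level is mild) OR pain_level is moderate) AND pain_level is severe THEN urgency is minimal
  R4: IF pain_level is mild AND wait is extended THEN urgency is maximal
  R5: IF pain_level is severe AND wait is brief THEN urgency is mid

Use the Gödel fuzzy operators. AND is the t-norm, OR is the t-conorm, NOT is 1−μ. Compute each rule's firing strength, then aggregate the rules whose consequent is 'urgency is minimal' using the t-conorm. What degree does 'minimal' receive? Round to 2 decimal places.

R1: ¬mild=1−0.62=0.38, extended=0.22; AND[min(a, b)] → w = 0.22
R2: moderate=0.16, moderate=0.87; AND[min(a, b)] → w = 0.16
R3: (¬mild=1−0.62=0.38 OR moderate=0.16) = 0.38; AND[min(a, b)] with severe=0.96 → w = 0.38
R4: mild=0.62, extended=0.22; AND[min(a, b)] → w = 0.22
R5: severe=0.96, brief=0.89; AND[min(a, b)] → w = 0.89
Rules with consequent 'minimal': {R1, R2, R3} → strengths 0.22, 0.16, 0.38
Aggregate via t-conorm [max(a, b)]: 0.38

0.38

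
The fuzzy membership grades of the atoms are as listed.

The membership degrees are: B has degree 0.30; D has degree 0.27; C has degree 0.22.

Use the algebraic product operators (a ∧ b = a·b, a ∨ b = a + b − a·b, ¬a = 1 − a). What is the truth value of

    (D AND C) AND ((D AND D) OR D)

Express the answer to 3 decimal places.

0.019

D AND C = a·b on (0.2700, 0.2200) = 0.0594
D AND D = a·b on (0.2700, 0.2700) = 0.0729
(D AND D) OR D = a + b − a·b on (0.0729, 0.2700) = 0.3232
(D AND C) AND ((D AND D) OR D) = a·b on (0.0594, 0.3232) = 0.0192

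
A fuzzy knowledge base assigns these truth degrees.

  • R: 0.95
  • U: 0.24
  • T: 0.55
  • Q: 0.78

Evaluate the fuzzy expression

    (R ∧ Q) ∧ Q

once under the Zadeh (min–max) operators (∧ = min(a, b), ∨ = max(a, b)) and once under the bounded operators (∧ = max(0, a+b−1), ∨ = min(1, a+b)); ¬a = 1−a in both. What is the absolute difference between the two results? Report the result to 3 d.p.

0.270

Under Zadeh (min–max):
  R ∧ Q = min(a, b) on (0.95, 0.78) = 0.78
  (R ∧ Q) ∧ Q = min(a, b) on (0.78, 0.78) = 0.78
  → value = 0.7800
Under bounded:
  R ∧ Q = max(0, a+b−1) on (0.95, 0.78) = 0.73
  (R ∧ Q) ∧ Q = max(0, a+b−1) on (0.73, 0.78) = 0.51
  → value = 0.5100
|0.7800 − 0.5100| = 0.270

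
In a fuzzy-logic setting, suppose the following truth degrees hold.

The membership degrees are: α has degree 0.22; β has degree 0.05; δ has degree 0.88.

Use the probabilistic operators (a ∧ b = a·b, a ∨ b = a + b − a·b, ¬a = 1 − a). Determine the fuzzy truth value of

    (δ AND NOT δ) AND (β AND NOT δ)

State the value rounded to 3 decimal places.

NOT δ = 1 − 0.8800 = 0.1200
δ AND NOT δ = a·b on (0.8800, 0.1200) = 0.1056
NOT δ = 1 − 0.8800 = 0.1200
β AND NOT δ = a·b on (0.0500, 0.1200) = 0.0060
(δ AND NOT δ) AND (β AND NOT δ) = a·b on (0.1056, 0.0060) = 0.0006

0.001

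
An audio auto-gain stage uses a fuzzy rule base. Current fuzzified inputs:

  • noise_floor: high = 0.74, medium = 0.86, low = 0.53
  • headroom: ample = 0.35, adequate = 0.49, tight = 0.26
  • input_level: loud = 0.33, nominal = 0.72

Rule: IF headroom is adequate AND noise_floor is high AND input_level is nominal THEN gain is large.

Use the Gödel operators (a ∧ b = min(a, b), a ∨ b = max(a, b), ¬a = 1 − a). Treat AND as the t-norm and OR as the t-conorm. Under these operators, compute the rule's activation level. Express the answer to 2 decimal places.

firing strength: adequate=0.49, high=0.74, nominal=0.72; AND[min(a, b)] → w = 0.49

0.49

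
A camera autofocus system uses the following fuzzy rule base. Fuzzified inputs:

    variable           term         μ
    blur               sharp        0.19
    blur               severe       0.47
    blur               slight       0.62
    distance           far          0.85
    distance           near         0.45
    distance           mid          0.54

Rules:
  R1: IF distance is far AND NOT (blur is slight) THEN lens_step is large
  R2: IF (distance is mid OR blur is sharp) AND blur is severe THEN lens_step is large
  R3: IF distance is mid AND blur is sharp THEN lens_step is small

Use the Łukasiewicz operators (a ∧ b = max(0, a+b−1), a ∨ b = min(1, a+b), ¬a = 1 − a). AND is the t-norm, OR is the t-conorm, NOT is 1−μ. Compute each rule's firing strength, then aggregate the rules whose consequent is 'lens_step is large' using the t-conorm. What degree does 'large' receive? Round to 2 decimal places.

0.43

R1: far=0.85, ¬slight=1−0.62=0.38; AND[max(0, a+b−1)] → w = 0.23
R2: (mid=0.54 OR sharp=0.19) = 0.73; AND[max(0, a+b−1)] with severe=0.47 → w = 0.20
R3: mid=0.54, sharp=0.19; AND[max(0, a+b−1)] → w = 0.00
Rules with consequent 'large': {R1, R2} → strengths 0.23, 0.20
Aggregate via t-conorm [min(1, a+b)]: 0.43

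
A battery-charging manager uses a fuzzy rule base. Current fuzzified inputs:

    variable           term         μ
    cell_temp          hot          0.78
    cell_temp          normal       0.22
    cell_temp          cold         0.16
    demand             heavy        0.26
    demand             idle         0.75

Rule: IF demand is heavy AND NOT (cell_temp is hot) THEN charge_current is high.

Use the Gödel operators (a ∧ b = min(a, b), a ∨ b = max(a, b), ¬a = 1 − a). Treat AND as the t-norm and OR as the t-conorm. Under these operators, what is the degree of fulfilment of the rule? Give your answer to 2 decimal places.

0.22

firing strength: heavy=0.26, ¬hot=1−0.78=0.22; AND[min(a, b)] → w = 0.22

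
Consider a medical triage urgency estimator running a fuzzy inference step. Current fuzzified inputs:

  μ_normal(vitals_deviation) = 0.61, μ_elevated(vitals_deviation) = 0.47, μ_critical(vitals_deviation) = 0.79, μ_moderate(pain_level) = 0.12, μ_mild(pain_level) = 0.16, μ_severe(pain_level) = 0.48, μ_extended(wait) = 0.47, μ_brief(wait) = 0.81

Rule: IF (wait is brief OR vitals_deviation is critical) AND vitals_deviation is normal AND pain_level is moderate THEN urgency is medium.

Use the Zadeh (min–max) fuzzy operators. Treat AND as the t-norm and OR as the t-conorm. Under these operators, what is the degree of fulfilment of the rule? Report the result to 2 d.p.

firing strength: (brief=0.81 OR critical=0.79) = 0.81; AND[min(a, b)] with normal=0.61, moderate=0.12 → w = 0.12

0.12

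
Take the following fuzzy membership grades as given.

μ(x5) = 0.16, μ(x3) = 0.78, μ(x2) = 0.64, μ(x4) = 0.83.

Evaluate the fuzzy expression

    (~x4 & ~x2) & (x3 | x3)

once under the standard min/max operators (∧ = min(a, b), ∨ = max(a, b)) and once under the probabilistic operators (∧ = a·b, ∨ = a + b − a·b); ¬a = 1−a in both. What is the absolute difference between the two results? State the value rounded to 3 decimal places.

Under standard min/max:
  ~x4 = 1 − 0.83 = 0.17
  ~x2 = 1 − 0.64 = 0.36
  ~x4 & ~x2 = min(a, b) on (0.17, 0.36) = 0.17
  x3 | x3 = max(a, b) on (0.78, 0.78) = 0.78
  (~x4 & ~x2) & (x3 | x3) = min(a, b) on (0.17, 0.78) = 0.17
  → value = 0.1700
Under probabilistic:
  ~x4 = 1 − 0.8300 = 0.1700
  ~x2 = 1 − 0.6400 = 0.3600
  ~x4 & ~x2 = a·b on (0.1700, 0.3600) = 0.0612
  x3 | x3 = a + b − a·b on (0.7800, 0.7800) = 0.9516
  (~x4 & ~x2) & (x3 | x3) = a·b on (0.0612, 0.9516) = 0.0582
  → value = 0.0582
|0.1700 − 0.0582| = 0.112

0.112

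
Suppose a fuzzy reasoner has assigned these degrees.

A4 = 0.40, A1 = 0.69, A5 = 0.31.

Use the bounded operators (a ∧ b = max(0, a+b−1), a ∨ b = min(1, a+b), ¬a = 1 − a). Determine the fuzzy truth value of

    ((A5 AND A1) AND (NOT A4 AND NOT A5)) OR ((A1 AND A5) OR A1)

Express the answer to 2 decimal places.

A5 AND A1 = max(0, a+b−1) on (0.31, 0.69) = 0.00
NOT A4 = 1 − 0.40 = 0.60
NOT A5 = 1 − 0.31 = 0.69
NOT A4 AND NOT A5 = max(0, a+b−1) on (0.60, 0.69) = 0.29
(A5 AND A1) AND (NOT A4 AND NOT A5) = max(0, a+b−1) on (0.00, 0.29) = 0.00
A1 AND A5 = max(0, a+b−1) on (0.69, 0.31) = 0.00
(A1 AND A5) OR A1 = min(1, a+b) on (0.00, 0.69) = 0.69
((A5 AND A1) AND (NOT A4 AND NOT A5)) OR ((A1 AND A5) OR A1) = min(1, a+b) on (0.00, 0.69) = 0.69

0.69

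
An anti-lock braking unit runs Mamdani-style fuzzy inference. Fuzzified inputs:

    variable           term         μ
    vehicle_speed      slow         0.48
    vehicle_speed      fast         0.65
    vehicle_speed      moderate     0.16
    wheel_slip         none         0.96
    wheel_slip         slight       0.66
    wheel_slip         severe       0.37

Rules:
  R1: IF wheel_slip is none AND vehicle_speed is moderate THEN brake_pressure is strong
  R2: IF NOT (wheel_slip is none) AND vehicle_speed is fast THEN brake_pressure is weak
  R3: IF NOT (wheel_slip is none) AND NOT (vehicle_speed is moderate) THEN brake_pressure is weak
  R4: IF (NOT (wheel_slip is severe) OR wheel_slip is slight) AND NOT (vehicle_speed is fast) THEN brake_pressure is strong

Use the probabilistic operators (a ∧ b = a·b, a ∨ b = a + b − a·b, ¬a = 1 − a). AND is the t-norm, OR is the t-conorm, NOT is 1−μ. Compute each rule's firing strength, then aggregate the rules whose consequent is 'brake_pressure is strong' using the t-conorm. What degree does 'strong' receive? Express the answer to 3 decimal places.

0.413

R1: none=0.96, moderate=0.16; AND[a·b] → w = 0.1536
R2: ¬none=1−0.96=0.04, fast=0.65; AND[a·b] → w = 0.0260
R3: ¬none=1−0.96=0.04, ¬moderate=1−0.16=0.84; AND[a·b] → w = 0.0336
R4: (¬severe=1−0.37=0.63 OR slight=0.66) = 0.8742; AND[a·b] with ¬fast=1−0.65=0.35 → w = 0.3060
Rules with consequent 'strong': {R1, R4} → strengths 0.1536, 0.3060
Aggregate via t-conorm [a + b − a·b]: 0.4126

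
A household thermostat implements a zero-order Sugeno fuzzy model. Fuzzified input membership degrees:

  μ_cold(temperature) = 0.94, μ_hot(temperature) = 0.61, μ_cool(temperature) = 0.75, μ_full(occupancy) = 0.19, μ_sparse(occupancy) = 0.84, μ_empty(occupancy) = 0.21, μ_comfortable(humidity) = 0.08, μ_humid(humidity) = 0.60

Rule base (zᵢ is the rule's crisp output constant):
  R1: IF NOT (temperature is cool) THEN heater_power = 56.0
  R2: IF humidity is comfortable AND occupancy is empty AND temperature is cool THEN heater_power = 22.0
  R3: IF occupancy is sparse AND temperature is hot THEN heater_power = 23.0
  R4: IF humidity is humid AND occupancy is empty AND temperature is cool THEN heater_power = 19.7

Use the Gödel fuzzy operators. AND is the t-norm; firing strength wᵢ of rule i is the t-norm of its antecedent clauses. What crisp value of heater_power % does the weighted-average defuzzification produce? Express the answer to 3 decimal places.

R1 (z=56.0): ¬cool=1−0.75=0.25 → w = 0.25
R2 (z=22.0): comfortable=0.08, empty=0.21, cool=0.75; AND[min(a, b)] → w = 0.08
R3 (z=23.0): sparse=0.84, hot=0.61; AND[min(a, b)] → w = 0.61
R4 (z=19.7): humid=0.60, empty=0.21, cool=0.75; AND[min(a, b)] → w = 0.21
Weighted average = (0.25·56.0 + 0.08·22.0 + 0.61·23.0 + 0.21·19.7) / (0.25 + 0.08 + 0.61 + 0.21)
  = 33.9270 / 1.1500 = 29.502

29.502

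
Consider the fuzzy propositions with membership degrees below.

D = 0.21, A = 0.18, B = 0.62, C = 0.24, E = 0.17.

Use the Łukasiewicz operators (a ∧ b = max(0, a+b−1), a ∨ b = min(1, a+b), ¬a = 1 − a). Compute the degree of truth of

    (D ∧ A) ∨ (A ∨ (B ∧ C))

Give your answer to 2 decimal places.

D ∧ A = max(0, a+b−1) on (0.21, 0.18) = 0.00
B ∧ C = max(0, a+b−1) on (0.62, 0.24) = 0.00
A ∨ (B ∧ C) = min(1, a+b) on (0.18, 0.00) = 0.18
(D ∧ A) ∨ (A ∨ (B ∧ C)) = min(1, a+b) on (0.00, 0.18) = 0.18

0.18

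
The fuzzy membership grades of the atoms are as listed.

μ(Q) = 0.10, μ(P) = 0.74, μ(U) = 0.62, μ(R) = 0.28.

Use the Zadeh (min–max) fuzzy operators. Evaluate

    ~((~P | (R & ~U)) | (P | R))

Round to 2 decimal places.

0.26

~P = 1 − 0.74 = 0.26
~U = 1 − 0.62 = 0.38
R & ~U = min(a, b) on (0.28, 0.38) = 0.28
~P | (R & ~U) = max(a, b) on (0.26, 0.28) = 0.28
P | R = max(a, b) on (0.74, 0.28) = 0.74
(~P | (R & ~U)) | (P | R) = max(a, b) on (0.28, 0.74) = 0.74
~((~P | (R & ~U)) | (P | R)) = 1 − 0.74 = 0.26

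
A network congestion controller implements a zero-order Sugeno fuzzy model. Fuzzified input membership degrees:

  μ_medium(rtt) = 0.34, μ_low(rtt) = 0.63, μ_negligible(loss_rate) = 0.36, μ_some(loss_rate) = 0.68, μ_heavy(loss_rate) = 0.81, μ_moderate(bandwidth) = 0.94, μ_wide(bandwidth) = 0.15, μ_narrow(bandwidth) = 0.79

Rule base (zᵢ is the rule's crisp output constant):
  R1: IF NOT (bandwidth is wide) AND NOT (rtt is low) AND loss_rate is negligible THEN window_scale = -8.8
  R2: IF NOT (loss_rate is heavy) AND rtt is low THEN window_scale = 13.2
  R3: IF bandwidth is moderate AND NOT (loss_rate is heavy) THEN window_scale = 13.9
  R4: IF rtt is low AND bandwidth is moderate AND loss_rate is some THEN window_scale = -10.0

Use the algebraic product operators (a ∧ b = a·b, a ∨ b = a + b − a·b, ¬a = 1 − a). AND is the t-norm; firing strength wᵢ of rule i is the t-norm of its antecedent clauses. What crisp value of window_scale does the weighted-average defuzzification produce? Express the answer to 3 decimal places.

-1.180

R1 (z=-8.8): ¬wide=1−0.15=0.85, ¬low=1−0.63=0.37, negligible=0.36; AND[a·b] → w = 0.1132
R2 (z=13.2): ¬heavy=1−0.81=0.19, low=0.63; AND[a·b] → w = 0.1197
R3 (z=13.9): moderate=0.94, ¬heavy=1−0.81=0.19; AND[a·b] → w = 0.1786
R4 (z=-10.0): low=0.63, moderate=0.94, some=0.68; AND[a·b] → w = 0.4027
Weighted average = (0.1132·-8.8 + 0.1197·13.2 + 0.1786·13.9 + 0.4027·-10.0) / (0.1132 + 0.1197 + 0.1786 + 0.4027)
  = -0.9607 / 0.8142 = -1.180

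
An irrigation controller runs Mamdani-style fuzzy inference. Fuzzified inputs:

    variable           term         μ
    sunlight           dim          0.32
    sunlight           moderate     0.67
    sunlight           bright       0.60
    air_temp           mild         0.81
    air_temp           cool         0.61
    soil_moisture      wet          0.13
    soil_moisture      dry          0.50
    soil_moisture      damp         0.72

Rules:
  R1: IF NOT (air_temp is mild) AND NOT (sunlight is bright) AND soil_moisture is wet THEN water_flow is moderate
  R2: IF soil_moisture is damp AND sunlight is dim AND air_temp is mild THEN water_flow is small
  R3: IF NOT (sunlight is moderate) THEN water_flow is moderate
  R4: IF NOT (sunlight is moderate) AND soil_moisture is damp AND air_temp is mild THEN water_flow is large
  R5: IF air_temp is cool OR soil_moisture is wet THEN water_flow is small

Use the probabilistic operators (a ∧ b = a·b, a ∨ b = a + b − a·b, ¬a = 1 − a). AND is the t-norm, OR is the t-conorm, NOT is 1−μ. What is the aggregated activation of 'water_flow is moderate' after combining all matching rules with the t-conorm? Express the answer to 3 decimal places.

0.337

R1: ¬mild=1−0.81=0.19, ¬bright=1−0.60=0.40, wet=0.13; AND[a·b] → w = 0.0099
R2: damp=0.72, dim=0.32, mild=0.81; AND[a·b] → w = 0.1866
R3: ¬moderate=1−0.67=0.33 → w = 0.3300
R4: ¬moderate=1−0.67=0.33, damp=0.72, mild=0.81; AND[a·b] → w = 0.1925
R5: cool=0.61, wet=0.13; OR[a + b − a·b] → w = 0.6607
Rules with consequent 'moderate': {R1, R3} → strengths 0.0099, 0.3300
Aggregate via t-conorm [a + b − a·b]: 0.3366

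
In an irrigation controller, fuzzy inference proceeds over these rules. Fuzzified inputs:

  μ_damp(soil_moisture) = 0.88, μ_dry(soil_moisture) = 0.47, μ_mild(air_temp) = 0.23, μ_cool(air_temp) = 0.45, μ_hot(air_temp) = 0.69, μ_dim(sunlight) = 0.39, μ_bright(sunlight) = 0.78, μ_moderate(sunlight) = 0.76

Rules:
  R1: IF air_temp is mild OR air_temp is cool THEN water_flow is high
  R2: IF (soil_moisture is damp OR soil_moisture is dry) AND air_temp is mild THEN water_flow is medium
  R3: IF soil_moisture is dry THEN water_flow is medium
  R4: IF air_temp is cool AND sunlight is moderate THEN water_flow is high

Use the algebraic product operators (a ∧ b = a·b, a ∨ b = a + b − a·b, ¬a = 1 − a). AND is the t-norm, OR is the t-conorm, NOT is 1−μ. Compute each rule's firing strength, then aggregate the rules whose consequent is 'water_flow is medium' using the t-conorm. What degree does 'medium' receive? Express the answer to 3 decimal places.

0.584

R1: mild=0.23, cool=0.45; OR[a + b − a·b] → w = 0.5765
R2: (damp=0.88 OR dry=0.47) = 0.9364; AND[a·b] with mild=0.23 → w = 0.2154
R3: dry=0.47 → w = 0.4700
R4: cool=0.45, moderate=0.76; AND[a·b] → w = 0.3420
Rules with consequent 'medium': {R2, R3} → strengths 0.2154, 0.4700
Aggregate via t-conorm [a + b − a·b]: 0.5841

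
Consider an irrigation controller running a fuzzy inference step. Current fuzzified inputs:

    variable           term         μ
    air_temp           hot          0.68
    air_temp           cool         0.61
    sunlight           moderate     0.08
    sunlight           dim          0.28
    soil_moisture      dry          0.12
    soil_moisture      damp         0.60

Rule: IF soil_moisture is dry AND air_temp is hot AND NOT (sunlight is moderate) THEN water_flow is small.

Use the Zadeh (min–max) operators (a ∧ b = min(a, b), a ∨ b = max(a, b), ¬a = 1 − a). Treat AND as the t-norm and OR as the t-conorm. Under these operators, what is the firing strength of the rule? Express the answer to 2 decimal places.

0.12

firing strength: dry=0.12, hot=0.68, ¬moderate=1−0.08=0.92; AND[min(a, b)] → w = 0.12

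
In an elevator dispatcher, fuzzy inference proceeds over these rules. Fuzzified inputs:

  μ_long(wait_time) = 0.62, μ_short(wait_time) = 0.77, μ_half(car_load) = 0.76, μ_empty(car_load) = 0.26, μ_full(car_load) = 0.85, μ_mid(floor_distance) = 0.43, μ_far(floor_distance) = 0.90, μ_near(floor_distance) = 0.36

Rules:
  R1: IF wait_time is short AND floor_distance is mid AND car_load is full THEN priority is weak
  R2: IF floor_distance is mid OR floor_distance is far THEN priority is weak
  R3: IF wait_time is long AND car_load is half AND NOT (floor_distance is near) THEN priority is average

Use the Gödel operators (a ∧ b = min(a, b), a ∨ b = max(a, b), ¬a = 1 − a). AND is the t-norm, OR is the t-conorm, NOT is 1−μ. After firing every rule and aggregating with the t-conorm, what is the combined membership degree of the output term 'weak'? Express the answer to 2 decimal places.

R1: short=0.77, mid=0.43, full=0.85; AND[min(a, b)] → w = 0.43
R2: mid=0.43, far=0.90; OR[max(a, b)] → w = 0.90
R3: long=0.62, half=0.76, ¬near=1−0.36=0.64; AND[min(a, b)] → w = 0.62
Rules with consequent 'weak': {R1, R2} → strengths 0.43, 0.90
Aggregate via t-conorm [max(a, b)]: 0.90

0.90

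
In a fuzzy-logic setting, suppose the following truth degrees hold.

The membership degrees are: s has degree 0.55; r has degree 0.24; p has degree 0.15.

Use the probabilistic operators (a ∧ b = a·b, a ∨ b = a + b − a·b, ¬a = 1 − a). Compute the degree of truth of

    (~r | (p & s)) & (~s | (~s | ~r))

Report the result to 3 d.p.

0.723

~r = 1 − 0.2400 = 0.7600
p & s = a·b on (0.1500, 0.5500) = 0.0825
~r | (p & s) = a + b − a·b on (0.7600, 0.0825) = 0.7798
~s = 1 − 0.5500 = 0.4500
~s = 1 − 0.5500 = 0.4500
~r = 1 − 0.2400 = 0.7600
~s | ~r = a + b − a·b on (0.4500, 0.7600) = 0.8680
~s | (~s | ~r) = a + b − a·b on (0.4500, 0.8680) = 0.9274
(~r | (p & s)) & (~s | (~s | ~r)) = a·b on (0.7798, 0.9274) = 0.7232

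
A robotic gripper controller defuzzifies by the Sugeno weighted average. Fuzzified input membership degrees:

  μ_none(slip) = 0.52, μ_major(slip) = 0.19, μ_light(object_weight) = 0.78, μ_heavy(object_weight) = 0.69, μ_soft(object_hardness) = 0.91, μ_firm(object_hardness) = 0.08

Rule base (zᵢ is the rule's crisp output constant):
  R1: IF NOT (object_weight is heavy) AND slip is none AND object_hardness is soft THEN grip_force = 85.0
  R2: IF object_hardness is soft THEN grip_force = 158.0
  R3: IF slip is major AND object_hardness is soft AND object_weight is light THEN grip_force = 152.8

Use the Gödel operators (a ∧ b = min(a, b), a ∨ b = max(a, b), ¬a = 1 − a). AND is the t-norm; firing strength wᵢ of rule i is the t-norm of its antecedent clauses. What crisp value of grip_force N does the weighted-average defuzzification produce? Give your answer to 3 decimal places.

R1 (z=85.0): ¬heavy=1−0.69=0.31, none=0.52, soft=0.91; AND[min(a, b)] → w = 0.31
R2 (z=158.0): soft=0.91 → w = 0.91
R3 (z=152.8): major=0.19, soft=0.91, light=0.78; AND[min(a, b)] → w = 0.19
Weighted average = (0.31·85.0 + 0.91·158.0 + 0.19·152.8) / (0.31 + 0.91 + 0.19)
  = 199.1620 / 1.4100 = 141.250

141.250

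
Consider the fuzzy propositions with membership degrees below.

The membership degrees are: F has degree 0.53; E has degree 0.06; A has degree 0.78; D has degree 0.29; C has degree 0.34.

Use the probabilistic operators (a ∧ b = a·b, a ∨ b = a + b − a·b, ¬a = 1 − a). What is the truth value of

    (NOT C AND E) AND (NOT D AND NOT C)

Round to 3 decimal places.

0.019

NOT C = 1 − 0.3400 = 0.6600
NOT C AND E = a·b on (0.6600, 0.0600) = 0.0396
NOT D = 1 − 0.2900 = 0.7100
NOT C = 1 − 0.3400 = 0.6600
NOT D AND NOT C = a·b on (0.7100, 0.6600) = 0.4686
(NOT C AND E) AND (NOT D AND NOT C) = a·b on (0.0396, 0.4686) = 0.0186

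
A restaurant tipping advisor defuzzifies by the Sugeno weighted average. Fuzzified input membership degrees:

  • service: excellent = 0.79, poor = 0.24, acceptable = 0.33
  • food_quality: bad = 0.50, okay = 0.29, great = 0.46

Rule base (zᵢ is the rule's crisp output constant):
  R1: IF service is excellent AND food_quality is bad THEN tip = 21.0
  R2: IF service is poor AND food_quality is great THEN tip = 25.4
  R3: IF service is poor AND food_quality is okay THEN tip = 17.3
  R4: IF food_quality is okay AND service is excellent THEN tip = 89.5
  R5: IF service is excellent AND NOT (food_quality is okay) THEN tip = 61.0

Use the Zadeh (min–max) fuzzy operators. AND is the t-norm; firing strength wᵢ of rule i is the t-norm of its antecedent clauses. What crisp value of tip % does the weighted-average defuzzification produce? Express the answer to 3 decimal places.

R1 (z=21.0): excellent=0.79, bad=0.50; AND[min(a, b)] → w = 0.50
R2 (z=25.4): poor=0.24, great=0.46; AND[min(a, b)] → w = 0.24
R3 (z=17.3): poor=0.24, okay=0.29; AND[min(a, b)] → w = 0.24
R4 (z=89.5): okay=0.29, excellent=0.79; AND[min(a, b)] → w = 0.29
R5 (z=61.0): excellent=0.79, ¬okay=1−0.29=0.71; AND[min(a, b)] → w = 0.71
Weighted average = (0.50·21.0 + 0.24·25.4 + 0.24·17.3 + 0.29·89.5 + 0.71·61.0) / (0.50 + 0.24 + 0.24 + 0.29 + 0.71)
  = 90.0130 / 1.9800 = 45.461

45.461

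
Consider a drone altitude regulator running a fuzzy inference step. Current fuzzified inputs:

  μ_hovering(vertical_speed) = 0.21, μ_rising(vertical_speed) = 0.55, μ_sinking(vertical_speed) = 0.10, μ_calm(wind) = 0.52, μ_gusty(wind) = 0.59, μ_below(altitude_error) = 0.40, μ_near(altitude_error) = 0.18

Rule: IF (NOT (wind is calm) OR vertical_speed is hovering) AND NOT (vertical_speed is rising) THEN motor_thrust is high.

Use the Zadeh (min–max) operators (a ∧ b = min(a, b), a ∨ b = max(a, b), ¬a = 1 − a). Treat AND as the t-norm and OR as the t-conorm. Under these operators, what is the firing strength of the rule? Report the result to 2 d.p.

firing strength: (¬calm=1−0.52=0.48 OR hovering=0.21) = 0.48; AND[min(a, b)] with ¬rising=1−0.55=0.45 → w = 0.45

0.45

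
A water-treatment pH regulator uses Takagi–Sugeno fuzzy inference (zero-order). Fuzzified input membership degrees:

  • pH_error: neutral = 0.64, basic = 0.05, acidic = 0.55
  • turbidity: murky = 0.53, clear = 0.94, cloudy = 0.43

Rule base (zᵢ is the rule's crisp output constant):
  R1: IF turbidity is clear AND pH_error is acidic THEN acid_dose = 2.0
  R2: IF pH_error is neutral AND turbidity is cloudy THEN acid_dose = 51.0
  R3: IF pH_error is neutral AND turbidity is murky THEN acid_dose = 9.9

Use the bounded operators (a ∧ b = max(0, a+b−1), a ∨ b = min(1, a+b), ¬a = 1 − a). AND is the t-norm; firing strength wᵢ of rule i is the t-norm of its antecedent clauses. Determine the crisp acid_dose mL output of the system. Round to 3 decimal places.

8.538

R1 (z=2.0): clear=0.94, acidic=0.55; AND[max(0, a+b−1)] → w = 0.49
R2 (z=51.0): neutral=0.64, cloudy=0.43; AND[max(0, a+b−1)] → w = 0.07
R3 (z=9.9): neutral=0.64, murky=0.53; AND[max(0, a+b−1)] → w = 0.17
Weighted average = (0.49·2.0 + 0.07·51.0 + 0.17·9.9) / (0.49 + 0.07 + 0.17)
  = 6.2330 / 0.7300 = 8.538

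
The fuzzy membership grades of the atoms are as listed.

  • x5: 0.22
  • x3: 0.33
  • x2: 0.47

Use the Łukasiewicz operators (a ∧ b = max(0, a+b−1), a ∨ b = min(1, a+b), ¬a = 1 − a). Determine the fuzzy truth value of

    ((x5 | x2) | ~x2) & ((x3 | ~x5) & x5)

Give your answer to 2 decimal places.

0.22

x5 | x2 = min(1, a+b) on (0.22, 0.47) = 0.69
~x2 = 1 − 0.47 = 0.53
(x5 | x2) | ~x2 = min(1, a+b) on (0.69, 0.53) = 1.00
~x5 = 1 − 0.22 = 0.78
x3 | ~x5 = min(1, a+b) on (0.33, 0.78) = 1.00
(x3 | ~x5) & x5 = max(0, a+b−1) on (1.00, 0.22) = 0.22
((x5 | x2) | ~x2) & ((x3 | ~x5) & x5) = max(0, a+b−1) on (1.00, 0.22) = 0.22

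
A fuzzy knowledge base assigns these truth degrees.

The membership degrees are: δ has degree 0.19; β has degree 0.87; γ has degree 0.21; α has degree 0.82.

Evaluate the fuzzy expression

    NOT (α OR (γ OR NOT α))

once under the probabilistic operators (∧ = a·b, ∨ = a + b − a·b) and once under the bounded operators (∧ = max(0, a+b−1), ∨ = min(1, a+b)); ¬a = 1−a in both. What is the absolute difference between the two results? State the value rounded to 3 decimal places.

0.117

Under probabilistic:
  NOT α = 1 − 0.8200 = 0.1800
  γ OR NOT α = a + b − a·b on (0.2100, 0.1800) = 0.3522
  α OR (γ OR NOT α) = a + b − a·b on (0.8200, 0.3522) = 0.8834
  NOT (α OR (γ OR NOT α)) = 1 − 0.8834 = 0.1166
  → value = 0.1166
Under bounded:
  NOT α = 1 − 0.82 = 0.18
  γ OR NOT α = min(1, a+b) on (0.21, 0.18) = 0.39
  α OR (γ OR NOT α) = min(1, a+b) on (0.82, 0.39) = 1.00
  NOT (α OR (γ OR NOT α)) = 1 − 1.00 = 0.00
  → value = 0.0000
|0.1166 − 0.0000| = 0.117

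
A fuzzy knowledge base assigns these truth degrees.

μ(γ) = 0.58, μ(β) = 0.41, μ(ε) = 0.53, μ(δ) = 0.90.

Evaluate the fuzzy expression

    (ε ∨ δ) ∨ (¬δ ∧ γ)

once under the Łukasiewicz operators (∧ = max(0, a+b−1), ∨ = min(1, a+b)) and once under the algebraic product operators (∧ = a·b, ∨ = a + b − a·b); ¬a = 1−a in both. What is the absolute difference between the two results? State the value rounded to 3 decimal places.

Under Łukasiewicz:
  ε ∨ δ = min(1, a+b) on (0.53, 0.90) = 1.00
  ¬δ = 1 − 0.90 = 0.10
  ¬δ ∧ γ = max(0, a+b−1) on (0.10, 0.58) = 0.00
  (ε ∨ δ) ∨ (¬δ ∧ γ) = min(1, a+b) on (1.00, 0.00) = 1.00
  → value = 1.0000
Under algebraic product:
  ε ∨ δ = a + b − a·b on (0.5300, 0.9000) = 0.9530
  ¬δ = 1 − 0.9000 = 0.1000
  ¬δ ∧ γ = a·b on (0.1000, 0.5800) = 0.0580
  (ε ∨ δ) ∨ (¬δ ∧ γ) = a + b − a·b on (0.9530, 0.0580) = 0.9557
  → value = 0.9557
|1.0000 − 0.9557| = 0.044

0.044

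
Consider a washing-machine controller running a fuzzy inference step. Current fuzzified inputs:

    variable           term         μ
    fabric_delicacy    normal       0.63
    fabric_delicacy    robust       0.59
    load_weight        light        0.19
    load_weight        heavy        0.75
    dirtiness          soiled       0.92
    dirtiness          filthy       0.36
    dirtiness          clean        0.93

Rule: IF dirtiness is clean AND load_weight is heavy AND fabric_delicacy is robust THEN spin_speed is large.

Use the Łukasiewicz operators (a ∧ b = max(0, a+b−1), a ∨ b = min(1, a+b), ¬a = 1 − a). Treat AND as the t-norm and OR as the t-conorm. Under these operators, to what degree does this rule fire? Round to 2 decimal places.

0.27

firing strength: clean=0.93, heavy=0.75, robust=0.59; AND[max(0, a+b−1)] → w = 0.27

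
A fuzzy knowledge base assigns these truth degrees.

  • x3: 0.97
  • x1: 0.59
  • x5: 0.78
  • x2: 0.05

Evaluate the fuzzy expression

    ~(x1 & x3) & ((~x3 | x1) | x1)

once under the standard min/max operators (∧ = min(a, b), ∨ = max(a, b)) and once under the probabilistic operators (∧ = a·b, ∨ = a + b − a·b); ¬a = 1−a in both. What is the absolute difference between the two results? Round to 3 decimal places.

Under standard min/max:
  x1 & x3 = min(a, b) on (0.59, 0.97) = 0.59
  ~(x1 & x3) = 1 − 0.59 = 0.41
  ~x3 = 1 − 0.97 = 0.03
  ~x3 | x1 = max(a, b) on (0.03, 0.59) = 0.59
  (~x3 | x1) | x1 = max(a, b) on (0.59, 0.59) = 0.59
  ~(x1 & x3) & ((~x3 | x1) | x1) = min(a, b) on (0.41, 0.59) = 0.41
  → value = 0.4100
Under probabilistic:
  x1 & x3 = a·b on (0.5900, 0.9700) = 0.5723
  ~(x1 & x3) = 1 − 0.5723 = 0.4277
  ~x3 = 1 − 0.9700 = 0.0300
  ~x3 | x1 = a + b − a·b on (0.0300, 0.5900) = 0.6023
  (~x3 | x1) | x1 = a + b − a·b on (0.6023, 0.5900) = 0.8369
  ~(x1 & x3) & ((~x3 | x1) | x1) = a·b on (0.4277, 0.8369) = 0.3580
  → value = 0.3580
|0.4100 − 0.3580| = 0.052

0.052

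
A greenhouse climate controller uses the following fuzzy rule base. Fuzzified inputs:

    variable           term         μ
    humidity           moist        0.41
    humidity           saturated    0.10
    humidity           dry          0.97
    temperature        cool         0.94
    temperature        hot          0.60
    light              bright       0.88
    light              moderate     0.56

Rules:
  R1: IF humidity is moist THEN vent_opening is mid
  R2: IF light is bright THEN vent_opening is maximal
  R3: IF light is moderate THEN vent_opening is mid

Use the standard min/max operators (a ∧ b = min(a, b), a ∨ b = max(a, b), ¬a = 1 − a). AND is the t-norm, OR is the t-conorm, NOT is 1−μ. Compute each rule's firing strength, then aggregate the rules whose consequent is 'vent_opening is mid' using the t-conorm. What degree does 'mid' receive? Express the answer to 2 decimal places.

R1: moist=0.41 → w = 0.41
R2: bright=0.88 → w = 0.88
R3: moderate=0.56 → w = 0.56
Rules with consequent 'mid': {R1, R3} → strengths 0.41, 0.56
Aggregate via t-conorm [max(a, b)]: 0.56

0.56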